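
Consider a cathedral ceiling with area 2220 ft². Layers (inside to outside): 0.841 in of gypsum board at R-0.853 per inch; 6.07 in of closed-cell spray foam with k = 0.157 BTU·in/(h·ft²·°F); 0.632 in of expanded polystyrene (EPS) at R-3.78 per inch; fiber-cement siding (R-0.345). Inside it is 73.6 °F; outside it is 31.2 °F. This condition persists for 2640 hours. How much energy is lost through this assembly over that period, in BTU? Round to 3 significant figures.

5900000 BTU

0.841 × 0.853 = 0.7174
6.07/0.157 = 38.66
0.632 × 3.78 = 2.389
R_total = 0.7174 + 38.66 + 2.389 + 0.345 = 42.11 ft²·°F·h/BTU
Q = 2220 × (73.6 − 31.2) / 42.11 = 2235 BTU/h
E = 2235 × 2640 = 5901000 BTU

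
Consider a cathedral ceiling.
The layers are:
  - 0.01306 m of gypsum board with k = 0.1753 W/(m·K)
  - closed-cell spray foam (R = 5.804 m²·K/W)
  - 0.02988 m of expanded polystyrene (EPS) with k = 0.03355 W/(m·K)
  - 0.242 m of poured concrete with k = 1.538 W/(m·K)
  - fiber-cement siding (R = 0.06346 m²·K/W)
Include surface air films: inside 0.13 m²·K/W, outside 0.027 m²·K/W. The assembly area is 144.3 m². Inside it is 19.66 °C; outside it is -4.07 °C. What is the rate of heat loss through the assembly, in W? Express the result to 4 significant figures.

479.1 W

0.01306/0.1753 = 0.074501
0.02988/0.03355 = 0.89061
0.242/1.538 = 0.15735
R_total = 0.13 + 0.074501 + 5.804 + 0.89061 + 0.15735 + 0.06346 + 0.027 = 7.1469 m²·K/W
Q = A·ΔT/R = 144.3 × (19.66 − (-4.07)) / 7.1469 = 479.12 W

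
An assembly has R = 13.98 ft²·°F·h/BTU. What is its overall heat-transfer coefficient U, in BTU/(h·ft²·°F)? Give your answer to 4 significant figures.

0.07153 BTU/(h·ft²·°F)

U = 1/R = 1/13.98 = 0.071531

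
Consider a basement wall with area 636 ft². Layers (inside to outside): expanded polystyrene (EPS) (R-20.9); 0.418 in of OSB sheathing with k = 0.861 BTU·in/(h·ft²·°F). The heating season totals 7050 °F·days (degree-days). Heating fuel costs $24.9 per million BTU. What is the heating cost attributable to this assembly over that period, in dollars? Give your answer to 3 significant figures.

125 dollars

0.418/0.861 = 0.4855
R_total = 20.9 + 0.4855 = 21.39 ft²·°F·h/BTU
E = A × HDD × 24 / R = 636 × 7050 × 24 / 21.39 = 5032000 BTU
Cost = 5032000/10⁶ × 24.9 = $125.3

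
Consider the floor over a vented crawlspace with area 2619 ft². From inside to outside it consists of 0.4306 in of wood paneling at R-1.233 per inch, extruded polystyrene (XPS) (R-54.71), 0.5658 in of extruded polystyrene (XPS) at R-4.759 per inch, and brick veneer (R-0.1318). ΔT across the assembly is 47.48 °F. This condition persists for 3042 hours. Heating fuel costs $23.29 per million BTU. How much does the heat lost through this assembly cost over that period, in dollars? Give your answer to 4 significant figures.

151.7 dollars

0.4306 × 1.233 = 0.53093
0.5658 × 4.759 = 2.6926
R_total = 0.53093 + 54.71 + 2.6926 + 0.1318 = 58.065 ft²·°F·h/BTU
Q = 2619 × 47.48 / 58.065 = 2141.6 BTU/h
E = 2141.6 × 3042 = 6514600 BTU
Cost = 6514600/10⁶ × 23.29 = $151.73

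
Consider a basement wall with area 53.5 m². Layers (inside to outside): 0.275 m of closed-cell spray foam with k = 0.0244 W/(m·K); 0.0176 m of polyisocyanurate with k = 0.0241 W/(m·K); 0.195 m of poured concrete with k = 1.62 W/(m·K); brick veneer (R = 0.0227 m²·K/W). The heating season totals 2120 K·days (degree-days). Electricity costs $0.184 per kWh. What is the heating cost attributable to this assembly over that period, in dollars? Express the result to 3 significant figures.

41.2 dollars

0.275/0.0244 = 11.27
0.0176/0.0241 = 0.7303
0.195/1.62 = 0.1204
R_total = 11.27 + 0.7303 + 0.1204 + 0.0227 = 12.14 m²·K/W
E = A × HDD × 24 / R / 1000 = 53.5 × 2120 × 24 / 12.14 / 1000 = 224.2 kWh
Cost = 224.2 × 0.184 = $41.24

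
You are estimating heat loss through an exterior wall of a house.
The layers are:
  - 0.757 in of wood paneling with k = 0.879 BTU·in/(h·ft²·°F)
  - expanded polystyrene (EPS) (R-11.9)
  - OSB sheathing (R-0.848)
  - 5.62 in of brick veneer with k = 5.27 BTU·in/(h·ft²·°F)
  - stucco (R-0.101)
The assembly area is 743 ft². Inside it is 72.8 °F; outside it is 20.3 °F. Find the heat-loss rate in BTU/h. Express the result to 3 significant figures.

2640 BTU/h

0.757/0.879 = 0.8612
5.62/5.27 = 1.066
R_total = 0.8612 + 11.9 + 0.848 + 1.066 + 0.101 = 14.78 ft²·°F·h/BTU
Q = A·ΔT/R = 743 × (72.8 − 20.3) / 14.78 = 2640 BTU/h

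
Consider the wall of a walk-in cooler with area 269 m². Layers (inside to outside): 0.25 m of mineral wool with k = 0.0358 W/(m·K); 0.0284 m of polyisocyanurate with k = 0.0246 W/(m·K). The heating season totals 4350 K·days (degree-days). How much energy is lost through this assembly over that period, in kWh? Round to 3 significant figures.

0.25/0.0358 = 6.983
0.0284/0.0246 = 1.154
R_total = 6.983 + 1.154 = 8.138 m²·K/W
E = A × HDD × 24 / R / 1000 = 269 × 4350 × 24 / 8.138 / 1000 = 3451 kWh

3450 kWh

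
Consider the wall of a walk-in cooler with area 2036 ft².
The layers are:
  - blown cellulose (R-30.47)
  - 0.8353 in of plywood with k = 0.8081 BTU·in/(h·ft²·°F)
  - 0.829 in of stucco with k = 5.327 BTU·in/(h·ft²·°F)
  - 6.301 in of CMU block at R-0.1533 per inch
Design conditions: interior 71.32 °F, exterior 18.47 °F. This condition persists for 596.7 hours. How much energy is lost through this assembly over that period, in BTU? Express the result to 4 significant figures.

1968000 BTU

0.8353/0.8081 = 1.0337
0.829/5.327 = 0.15562
6.301 × 0.1533 = 0.96594
R_total = 30.47 + 1.0337 + 0.15562 + 0.96594 = 32.625 ft²·°F·h/BTU
Q = 2036 × (71.32 − 18.47) / 32.625 = 3298.1 BTU/h
E = 3298.1 × 596.7 = 1968000 BTU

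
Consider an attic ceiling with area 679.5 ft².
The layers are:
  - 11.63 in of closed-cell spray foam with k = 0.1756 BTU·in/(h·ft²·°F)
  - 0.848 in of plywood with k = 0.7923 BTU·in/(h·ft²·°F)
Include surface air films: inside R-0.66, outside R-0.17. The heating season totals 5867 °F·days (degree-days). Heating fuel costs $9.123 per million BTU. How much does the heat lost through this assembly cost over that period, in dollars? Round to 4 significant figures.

11.63/0.1756 = 66.23
0.848/0.7923 = 1.0703
R_total = 0.66 + 66.23 + 1.0703 + 0.17 = 68.13 ft²·°F·h/BTU
E = A × HDD × 24 / R = 679.5 × 5867 × 24 / 68.13 = 1404400 BTU
Cost = 1404400/10⁶ × 9.123 = $12.812

12.81 dollars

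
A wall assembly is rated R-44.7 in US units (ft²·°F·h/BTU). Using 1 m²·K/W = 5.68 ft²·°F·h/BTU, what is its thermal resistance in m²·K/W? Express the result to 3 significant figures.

R_SI = 44.7/5.68 = 7.87

7.87 m²·K/W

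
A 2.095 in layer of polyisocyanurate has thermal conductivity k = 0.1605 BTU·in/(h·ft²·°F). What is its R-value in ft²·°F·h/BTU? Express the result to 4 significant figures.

R = L/k = 2.095/0.1605 = 13.053 ft²·°F·h/BTU

13.05 ft²·°F·h/BTU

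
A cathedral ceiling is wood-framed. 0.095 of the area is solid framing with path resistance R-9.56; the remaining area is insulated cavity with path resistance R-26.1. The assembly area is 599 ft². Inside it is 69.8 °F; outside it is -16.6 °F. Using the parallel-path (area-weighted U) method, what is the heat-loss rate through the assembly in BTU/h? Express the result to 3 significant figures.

U_eff = 0.905/26.1 + 0.095/9.56 = 0.03467 + 0.009937 = 0.04461
R_eff = 1/U_eff = 22.42 ft²·°F·h/BTU
Q = 599 × (69.8 − (-16.6)) / 22.42 = 2309 BTU/h

2310 BTU/h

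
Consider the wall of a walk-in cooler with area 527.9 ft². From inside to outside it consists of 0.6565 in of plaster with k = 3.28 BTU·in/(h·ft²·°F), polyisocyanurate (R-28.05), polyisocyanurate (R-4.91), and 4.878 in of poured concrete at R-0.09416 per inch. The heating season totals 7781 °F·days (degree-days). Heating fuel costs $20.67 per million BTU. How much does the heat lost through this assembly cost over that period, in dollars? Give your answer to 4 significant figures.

0.6565/3.28 = 0.20015
4.878 × 0.09416 = 0.45931
R_total = 0.20015 + 28.05 + 4.91 + 0.45931 = 33.619 ft²·°F·h/BTU
E = A × HDD × 24 / R = 527.9 × 7781 × 24 / 33.619 = 2932300 BTU
Cost = 2932300/10⁶ × 20.67 = $60.611

60.61 dollars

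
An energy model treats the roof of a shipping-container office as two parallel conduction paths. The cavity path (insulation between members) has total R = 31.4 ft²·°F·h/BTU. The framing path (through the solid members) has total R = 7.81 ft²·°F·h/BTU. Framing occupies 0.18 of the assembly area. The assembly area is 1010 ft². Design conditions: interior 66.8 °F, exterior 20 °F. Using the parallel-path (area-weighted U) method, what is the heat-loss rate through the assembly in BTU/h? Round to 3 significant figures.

U_eff = 0.82/31.4 + 0.18/7.81 = 0.02611 + 0.02305 = 0.04916
R_eff = 1/U_eff = 20.34 ft²·°F·h/BTU
Q = 1010 × (66.8 − 20) / 20.34 = 2324 BTU/h

2320 BTU/h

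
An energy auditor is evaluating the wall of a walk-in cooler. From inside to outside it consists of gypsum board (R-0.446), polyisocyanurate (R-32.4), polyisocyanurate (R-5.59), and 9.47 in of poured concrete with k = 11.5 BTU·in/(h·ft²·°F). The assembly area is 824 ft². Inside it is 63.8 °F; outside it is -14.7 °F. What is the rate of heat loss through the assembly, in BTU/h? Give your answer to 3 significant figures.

1650 BTU/h

9.47/11.5 = 0.8235
R_total = 0.446 + 32.4 + 5.59 + 0.8235 = 39.26 ft²·°F·h/BTU
Q = A·ΔT/R = 824 × (63.8 − (-14.7)) / 39.26 = 1648 BTU/h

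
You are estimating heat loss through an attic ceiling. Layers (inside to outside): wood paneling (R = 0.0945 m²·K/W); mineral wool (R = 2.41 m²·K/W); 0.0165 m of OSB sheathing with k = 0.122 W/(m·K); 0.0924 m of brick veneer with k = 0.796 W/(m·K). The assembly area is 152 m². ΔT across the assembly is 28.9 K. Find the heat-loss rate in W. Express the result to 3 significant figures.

0.0165/0.122 = 0.1352
0.0924/0.796 = 0.1161
R_total = 0.0945 + 2.41 + 0.1352 + 0.1161 = 2.756 m²·K/W
Q = A·ΔT/R = 152 × 28.9 / 2.756 = 1594 W

1590 W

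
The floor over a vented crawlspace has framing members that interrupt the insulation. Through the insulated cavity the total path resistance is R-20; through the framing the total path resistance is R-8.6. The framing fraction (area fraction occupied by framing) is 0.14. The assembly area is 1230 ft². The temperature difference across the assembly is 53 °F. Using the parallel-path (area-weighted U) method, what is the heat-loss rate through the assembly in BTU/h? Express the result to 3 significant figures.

3860 BTU/h

U_eff = 0.86/20 + 0.14/8.6 = 0.043 + 0.01628 = 0.05928
R_eff = 1/U_eff = 16.87 ft²·°F·h/BTU
Q = 1230 × 53 / 16.87 = 3864 BTU/h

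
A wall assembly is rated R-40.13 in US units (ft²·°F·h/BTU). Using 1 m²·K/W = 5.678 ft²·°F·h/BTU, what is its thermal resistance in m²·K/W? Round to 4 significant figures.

7.068 m²·K/W

R_SI = 40.13/5.678 = 7.0676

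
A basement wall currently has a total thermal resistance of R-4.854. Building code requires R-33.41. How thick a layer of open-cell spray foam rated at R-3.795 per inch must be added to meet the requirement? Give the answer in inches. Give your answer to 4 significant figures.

7.525 in

ΔR = 33.41 − 4.854 = 28.556 ft²·°F·h/BTU
L = ΔR / (R/in) = 28.556/3.795 = 7.5246 in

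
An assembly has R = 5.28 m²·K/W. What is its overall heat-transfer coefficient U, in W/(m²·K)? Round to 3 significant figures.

U = 1/R = 1/5.28 = 0.1894

0.189 W/(m²·K)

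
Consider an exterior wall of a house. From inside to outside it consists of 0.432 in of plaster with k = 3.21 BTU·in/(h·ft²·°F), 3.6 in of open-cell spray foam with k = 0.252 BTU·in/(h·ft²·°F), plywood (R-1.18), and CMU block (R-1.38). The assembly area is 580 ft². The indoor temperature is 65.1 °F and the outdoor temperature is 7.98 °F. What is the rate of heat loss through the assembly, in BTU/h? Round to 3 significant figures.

1950 BTU/h

0.432/3.21 = 0.1346
3.6/0.252 = 14.29
R_total = 0.1346 + 14.29 + 1.18 + 1.38 = 16.98 ft²·°F·h/BTU
Q = A·ΔT/R = 580 × (65.1 − 7.98) / 16.98 = 1951 BTU/h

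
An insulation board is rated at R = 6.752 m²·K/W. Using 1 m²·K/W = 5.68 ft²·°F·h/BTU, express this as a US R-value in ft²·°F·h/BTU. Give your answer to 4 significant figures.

R_US = 6.752 × 5.68 = 38.351

38.35 ft²·°F·h/BTU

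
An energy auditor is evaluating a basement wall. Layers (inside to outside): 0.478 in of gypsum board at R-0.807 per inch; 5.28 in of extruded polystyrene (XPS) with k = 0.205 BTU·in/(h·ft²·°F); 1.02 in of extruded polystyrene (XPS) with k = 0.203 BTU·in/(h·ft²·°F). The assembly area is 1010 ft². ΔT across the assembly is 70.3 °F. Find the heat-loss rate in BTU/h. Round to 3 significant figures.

0.478 × 0.807 = 0.3857
5.28/0.205 = 25.76
1.02/0.203 = 5.025
R_total = 0.3857 + 25.76 + 5.025 = 31.17 ft²·°F·h/BTU
Q = A·ΔT/R = 1010 × 70.3 / 31.17 = 2278 BTU/h

2280 BTU/h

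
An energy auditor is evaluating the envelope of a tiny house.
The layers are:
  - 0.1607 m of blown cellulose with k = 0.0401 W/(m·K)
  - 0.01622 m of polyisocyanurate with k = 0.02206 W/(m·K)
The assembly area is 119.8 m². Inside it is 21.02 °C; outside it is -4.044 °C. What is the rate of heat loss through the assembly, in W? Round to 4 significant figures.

633.1 W

0.1607/0.0401 = 4.0075
0.01622/0.02206 = 0.73527
R_total = 4.0075 + 0.73527 = 4.7427 m²·K/W
Q = A·ΔT/R = 119.8 × (21.02 − (-4.044)) / 4.7427 = 633.11 W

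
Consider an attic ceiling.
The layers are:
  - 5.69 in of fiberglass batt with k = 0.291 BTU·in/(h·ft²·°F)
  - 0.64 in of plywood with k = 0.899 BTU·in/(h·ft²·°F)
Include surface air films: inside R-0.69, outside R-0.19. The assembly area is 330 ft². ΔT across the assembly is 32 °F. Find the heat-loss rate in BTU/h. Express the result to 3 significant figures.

499 BTU/h

5.69/0.291 = 19.55
0.64/0.899 = 0.7119
R_total = 0.69 + 19.55 + 0.7119 + 0.19 = 21.15 ft²·°F·h/BTU
Q = A·ΔT/R = 330 × 32 / 21.15 = 499.4 BTU/h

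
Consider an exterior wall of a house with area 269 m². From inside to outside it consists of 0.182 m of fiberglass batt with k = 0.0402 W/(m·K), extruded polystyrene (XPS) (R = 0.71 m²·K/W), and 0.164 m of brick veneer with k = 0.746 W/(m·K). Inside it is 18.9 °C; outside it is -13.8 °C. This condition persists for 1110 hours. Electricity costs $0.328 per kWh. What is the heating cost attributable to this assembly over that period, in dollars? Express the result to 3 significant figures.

0.182/0.0402 = 4.527
0.164/0.746 = 0.2198
R_total = 4.527 + 0.71 + 0.2198 = 5.457 m²·K/W
Q = 269 × (18.9 − (-13.8)) / 5.457 = 1612 W
E = 1612 W × 1110 h / 1000 = 1789 kWh
Cost = 1789 × 0.328 = $586.8

587 dollars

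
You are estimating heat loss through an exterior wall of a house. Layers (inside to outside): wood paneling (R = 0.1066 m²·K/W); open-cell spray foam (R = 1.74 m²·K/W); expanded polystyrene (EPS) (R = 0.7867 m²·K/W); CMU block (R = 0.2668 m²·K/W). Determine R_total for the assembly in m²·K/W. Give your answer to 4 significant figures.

2.900 m²·K/W

R_total = 0.1066 + 1.74 + 0.7867 + 0.2668 = 2.9001 m²·K/W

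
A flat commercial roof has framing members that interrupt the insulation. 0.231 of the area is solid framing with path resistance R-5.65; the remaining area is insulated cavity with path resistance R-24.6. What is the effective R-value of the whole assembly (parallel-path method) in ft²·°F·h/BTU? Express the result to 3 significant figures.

U_eff = 0.769/24.6 + 0.231/5.65 = 0.03126 + 0.04088 = 0.07215
R_eff = 1/U_eff = 13.86 ft²·°F·h/BTU

13.9 ft²·°F·h/BTU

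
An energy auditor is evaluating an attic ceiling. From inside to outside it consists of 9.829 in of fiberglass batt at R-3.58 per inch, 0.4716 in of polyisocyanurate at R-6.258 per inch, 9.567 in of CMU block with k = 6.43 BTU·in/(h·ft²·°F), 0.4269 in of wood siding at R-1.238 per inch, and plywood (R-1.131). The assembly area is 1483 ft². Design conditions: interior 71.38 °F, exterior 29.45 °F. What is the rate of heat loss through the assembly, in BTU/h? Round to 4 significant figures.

9.829 × 3.58 = 35.188
0.4716 × 6.258 = 2.9513
9.567/6.43 = 1.4879
0.4269 × 1.238 = 0.5285
R_total = 35.188 + 2.9513 + 1.4879 + 0.5285 + 1.131 = 41.286 ft²·°F·h/BTU
Q = A·ΔT/R = 1483 × (71.38 − 29.45) / 41.286 = 1506.1 BTU/h

1506 BTU/h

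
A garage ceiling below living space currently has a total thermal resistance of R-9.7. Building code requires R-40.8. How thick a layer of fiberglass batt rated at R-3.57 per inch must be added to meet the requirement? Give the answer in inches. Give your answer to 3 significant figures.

ΔR = 40.8 − 9.7 = 31.1 ft²·°F·h/BTU
L = ΔR / (R/in) = 31.1/3.57 = 8.711 in

8.71 in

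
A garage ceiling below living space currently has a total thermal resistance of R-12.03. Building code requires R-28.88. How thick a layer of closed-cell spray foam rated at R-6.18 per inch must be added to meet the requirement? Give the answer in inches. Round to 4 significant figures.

ΔR = 28.88 − 12.03 = 16.85 ft²·°F·h/BTU
L = ΔR / (R/in) = 16.85/6.18 = 2.7265 in

2.727 in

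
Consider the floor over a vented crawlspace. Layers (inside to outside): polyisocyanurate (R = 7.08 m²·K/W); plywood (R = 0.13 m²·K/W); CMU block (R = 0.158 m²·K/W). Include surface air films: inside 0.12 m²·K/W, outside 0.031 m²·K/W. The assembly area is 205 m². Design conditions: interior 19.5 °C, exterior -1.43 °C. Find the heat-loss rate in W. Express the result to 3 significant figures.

571 W

R_total = 0.12 + 7.08 + 0.13 + 0.158 + 0.031 = 7.519 m²·K/W
Q = A·ΔT/R = 205 × (19.5 − (-1.43)) / 7.519 = 570.6 W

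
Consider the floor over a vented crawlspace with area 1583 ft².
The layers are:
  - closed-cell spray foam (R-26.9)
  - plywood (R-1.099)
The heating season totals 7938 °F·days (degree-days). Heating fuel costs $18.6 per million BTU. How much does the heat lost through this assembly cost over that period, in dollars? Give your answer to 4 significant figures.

200.3 dollars

R_total = 26.9 + 1.099 = 27.999 ft²·°F·h/BTU
E = A × HDD × 24 / R = 1583 × 7938 × 24 / 27.999 = 10771000 BTU
Cost = 10771000/10⁶ × 18.6 = $200.34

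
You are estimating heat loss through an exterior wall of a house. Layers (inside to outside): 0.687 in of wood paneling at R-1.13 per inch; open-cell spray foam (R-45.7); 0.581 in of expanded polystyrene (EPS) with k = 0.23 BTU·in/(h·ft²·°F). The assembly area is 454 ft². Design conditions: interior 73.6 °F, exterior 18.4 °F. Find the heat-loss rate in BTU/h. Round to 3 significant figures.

0.687 × 1.13 = 0.7763
0.581/0.23 = 2.526
R_total = 0.7763 + 45.7 + 2.526 = 49 ft²·°F·h/BTU
Q = A·ΔT/R = 454 × (73.6 − 18.4) / 49 = 511.4 BTU/h

511 BTU/h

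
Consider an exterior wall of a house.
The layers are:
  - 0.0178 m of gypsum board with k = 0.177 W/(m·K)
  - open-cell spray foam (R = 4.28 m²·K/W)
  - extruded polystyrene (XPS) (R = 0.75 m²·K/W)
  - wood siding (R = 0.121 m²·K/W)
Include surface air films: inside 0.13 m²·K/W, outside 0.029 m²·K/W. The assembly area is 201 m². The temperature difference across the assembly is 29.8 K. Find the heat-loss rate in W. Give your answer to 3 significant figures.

0.0178/0.177 = 0.1006
R_total = 0.13 + 0.1006 + 4.28 + 0.75 + 0.121 + 0.029 = 5.411 m²·K/W
Q = A·ΔT/R = 201 × 29.8 / 5.411 = 1107 W

1110 W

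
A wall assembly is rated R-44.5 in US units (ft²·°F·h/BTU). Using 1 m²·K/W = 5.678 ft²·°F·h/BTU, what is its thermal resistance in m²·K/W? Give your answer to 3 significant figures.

R_SI = 44.5/5.678 = 7.837

7.84 m²·K/W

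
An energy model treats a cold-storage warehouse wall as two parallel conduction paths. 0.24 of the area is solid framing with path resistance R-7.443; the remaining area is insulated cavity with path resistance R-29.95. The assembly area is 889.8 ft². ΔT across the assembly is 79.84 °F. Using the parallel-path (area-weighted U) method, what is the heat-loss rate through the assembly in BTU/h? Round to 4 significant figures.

4093 BTU/h

U_eff = 0.76/29.95 + 0.24/7.443 = 0.025376 + 0.032245 = 0.057621
R_eff = 1/U_eff = 17.355 ft²·°F·h/BTU
Q = 889.8 × 79.84 / 17.355 = 4093.5 BTU/h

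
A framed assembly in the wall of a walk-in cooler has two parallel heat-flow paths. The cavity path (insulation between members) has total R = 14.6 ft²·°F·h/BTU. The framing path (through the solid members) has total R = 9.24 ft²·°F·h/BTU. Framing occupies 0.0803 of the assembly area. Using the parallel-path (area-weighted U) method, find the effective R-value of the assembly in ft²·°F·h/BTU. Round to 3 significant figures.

U_eff = 0.9197/14.6 + 0.0803/9.24 = 0.06299 + 0.00869 = 0.07168
R_eff = 1/U_eff = 13.95 ft²·°F·h/BTU

14.0 ft²·°F·h/BTU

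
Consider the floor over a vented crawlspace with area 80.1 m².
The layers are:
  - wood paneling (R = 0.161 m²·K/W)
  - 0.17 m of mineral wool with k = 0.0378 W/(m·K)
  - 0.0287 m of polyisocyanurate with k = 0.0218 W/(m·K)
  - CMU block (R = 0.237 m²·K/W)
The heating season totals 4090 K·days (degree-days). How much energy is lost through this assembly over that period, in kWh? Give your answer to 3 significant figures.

1270 kWh

0.17/0.0378 = 4.497
0.0287/0.0218 = 1.317
R_total = 0.161 + 4.497 + 1.317 + 0.237 = 6.212 m²·K/W
E = A × HDD × 24 / R / 1000 = 80.1 × 4090 × 24 / 6.212 / 1000 = 1266 kWh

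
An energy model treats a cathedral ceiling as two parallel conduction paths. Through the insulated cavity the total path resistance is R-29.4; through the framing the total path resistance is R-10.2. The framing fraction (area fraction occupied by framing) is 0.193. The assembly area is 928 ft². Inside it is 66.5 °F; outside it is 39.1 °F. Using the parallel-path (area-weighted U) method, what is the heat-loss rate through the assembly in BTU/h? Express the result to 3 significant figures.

1180 BTU/h

U_eff = 0.807/29.4 + 0.193/10.2 = 0.02745 + 0.01892 = 0.04637
R_eff = 1/U_eff = 21.57 ft²·°F·h/BTU
Q = 928 × (66.5 − 39.1) / 21.57 = 1179 BTU/h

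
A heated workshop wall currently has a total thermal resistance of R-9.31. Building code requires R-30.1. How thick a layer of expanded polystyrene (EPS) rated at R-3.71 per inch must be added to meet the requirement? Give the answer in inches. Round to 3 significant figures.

5.60 in

ΔR = 30.1 − 9.31 = 20.79 ft²·°F·h/BTU
L = ΔR / (R/in) = 20.79/3.71 = 5.604 in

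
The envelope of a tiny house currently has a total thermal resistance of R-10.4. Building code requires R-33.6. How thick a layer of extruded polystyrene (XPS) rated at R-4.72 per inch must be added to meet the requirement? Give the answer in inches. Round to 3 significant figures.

ΔR = 33.6 − 10.4 = 23.2 ft²·°F·h/BTU
L = ΔR / (R/in) = 23.2/4.72 = 4.915 in

4.92 in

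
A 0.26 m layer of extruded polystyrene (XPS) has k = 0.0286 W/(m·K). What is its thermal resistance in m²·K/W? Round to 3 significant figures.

9.09 m²·K/W

R = L/k = 0.26/0.0286 = 9.091 m²·K/W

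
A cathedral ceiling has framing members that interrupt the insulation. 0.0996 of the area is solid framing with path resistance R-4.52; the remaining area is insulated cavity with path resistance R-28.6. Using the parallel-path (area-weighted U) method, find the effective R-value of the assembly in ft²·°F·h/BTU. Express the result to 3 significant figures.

18.7 ft²·°F·h/BTU

U_eff = 0.9004/28.6 + 0.0996/4.52 = 0.03148 + 0.02204 = 0.05352
R_eff = 1/U_eff = 18.69 ft²·°F·h/BTU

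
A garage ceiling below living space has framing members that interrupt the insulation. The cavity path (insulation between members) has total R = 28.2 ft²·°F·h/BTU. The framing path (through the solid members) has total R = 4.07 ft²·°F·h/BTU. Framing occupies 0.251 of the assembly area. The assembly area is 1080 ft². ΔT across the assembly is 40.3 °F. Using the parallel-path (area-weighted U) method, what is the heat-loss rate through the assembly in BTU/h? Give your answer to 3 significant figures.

U_eff = 0.749/28.2 + 0.251/4.07 = 0.02656 + 0.06167 = 0.08823
R_eff = 1/U_eff = 11.33 ft²·°F·h/BTU
Q = 1080 × 40.3 / 11.33 = 3840 BTU/h

3840 BTU/h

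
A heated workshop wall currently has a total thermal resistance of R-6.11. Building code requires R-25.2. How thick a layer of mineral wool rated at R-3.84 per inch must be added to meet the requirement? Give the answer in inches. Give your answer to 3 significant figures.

4.97 in

ΔR = 25.2 − 6.11 = 19.09 ft²·°F·h/BTU
L = ΔR / (R/in) = 19.09/3.84 = 4.971 in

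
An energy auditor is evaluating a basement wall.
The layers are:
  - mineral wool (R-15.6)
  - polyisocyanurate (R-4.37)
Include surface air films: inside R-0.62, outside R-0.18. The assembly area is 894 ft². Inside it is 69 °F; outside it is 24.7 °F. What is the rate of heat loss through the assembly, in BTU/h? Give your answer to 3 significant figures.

1910 BTU/h

R_total = 0.62 + 15.6 + 4.37 + 0.18 = 20.77 ft²·°F·h/BTU
Q = A·ΔT/R = 894 × (69 − 24.7) / 20.77 = 1907 BTU/h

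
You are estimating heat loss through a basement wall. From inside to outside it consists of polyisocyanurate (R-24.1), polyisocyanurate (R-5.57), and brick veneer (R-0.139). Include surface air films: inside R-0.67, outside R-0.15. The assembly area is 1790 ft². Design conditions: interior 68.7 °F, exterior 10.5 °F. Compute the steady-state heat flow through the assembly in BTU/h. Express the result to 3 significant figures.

R_total = 0.67 + 24.1 + 5.57 + 0.139 + 0.15 = 30.63 ft²·°F·h/BTU
Q = A·ΔT/R = 1790 × (68.7 − 10.5) / 30.63 = 3401 BTU/h

3400 BTU/h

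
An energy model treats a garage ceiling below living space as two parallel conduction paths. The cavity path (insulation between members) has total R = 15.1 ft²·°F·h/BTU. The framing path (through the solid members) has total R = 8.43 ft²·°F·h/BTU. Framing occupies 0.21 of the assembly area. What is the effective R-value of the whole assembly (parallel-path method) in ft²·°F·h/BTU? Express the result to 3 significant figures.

U_eff = 0.79/15.1 + 0.21/8.43 = 0.05232 + 0.02491 = 0.07723
R_eff = 1/U_eff = 12.95 ft²·°F·h/BTU

12.9 ft²·°F·h/BTU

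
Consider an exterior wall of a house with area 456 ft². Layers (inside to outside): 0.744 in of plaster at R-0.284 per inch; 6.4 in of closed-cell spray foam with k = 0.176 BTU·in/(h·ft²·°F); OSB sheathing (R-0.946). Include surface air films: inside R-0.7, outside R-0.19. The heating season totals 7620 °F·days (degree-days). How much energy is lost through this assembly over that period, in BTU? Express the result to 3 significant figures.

0.744 × 0.284 = 0.2113
6.4/0.176 = 36.36
R_total = 0.7 + 0.2113 + 36.36 + 0.946 + 0.19 = 38.41 ft²·°F·h/BTU
E = A × HDD × 24 / R = 456 × 7620 × 24 / 38.41 = 2171000 BTU

2170000 BTU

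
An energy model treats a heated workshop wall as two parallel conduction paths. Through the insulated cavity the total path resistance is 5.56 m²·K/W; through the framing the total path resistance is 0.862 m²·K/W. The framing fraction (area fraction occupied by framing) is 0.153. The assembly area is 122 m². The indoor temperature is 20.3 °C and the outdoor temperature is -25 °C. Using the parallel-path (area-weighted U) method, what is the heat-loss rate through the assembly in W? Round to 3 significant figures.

U_eff = 0.847/5.56 + 0.153/0.862 = 0.1523 + 0.1775 = 0.3298
R_eff = 1/U_eff = 3.032 m²·K/W
Q = 122 × (20.3 − (-25)) / 3.032 = 1823 W

1820 W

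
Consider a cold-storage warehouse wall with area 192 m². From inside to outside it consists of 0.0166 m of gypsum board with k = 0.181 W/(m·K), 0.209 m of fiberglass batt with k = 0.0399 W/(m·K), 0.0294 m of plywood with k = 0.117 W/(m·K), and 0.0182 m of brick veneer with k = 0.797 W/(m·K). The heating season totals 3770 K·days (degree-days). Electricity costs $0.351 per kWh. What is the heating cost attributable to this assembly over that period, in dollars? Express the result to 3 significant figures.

1090 dollars

0.0166/0.181 = 0.09171
0.209/0.0399 = 5.238
0.0294/0.117 = 0.2513
0.0182/0.797 = 0.02284
R_total = 0.09171 + 5.238 + 0.2513 + 0.02284 = 5.604 m²·K/W
E = A × HDD × 24 / R / 1000 = 192 × 3770 × 24 / 5.604 / 1000 = 3100 kWh
Cost = 3100 × 0.351 = $1088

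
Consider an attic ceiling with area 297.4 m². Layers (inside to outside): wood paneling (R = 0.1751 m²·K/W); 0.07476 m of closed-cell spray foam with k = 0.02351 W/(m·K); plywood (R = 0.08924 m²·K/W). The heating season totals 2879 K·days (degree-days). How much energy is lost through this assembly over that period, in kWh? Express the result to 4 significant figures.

0.07476/0.02351 = 3.1799
R_total = 0.1751 + 3.1799 + 0.08924 = 3.4443 m²·K/W
E = A × HDD × 24 / R / 1000 = 297.4 × 2879 × 24 / 3.4443 / 1000 = 5966.2 kWh

5966 kWh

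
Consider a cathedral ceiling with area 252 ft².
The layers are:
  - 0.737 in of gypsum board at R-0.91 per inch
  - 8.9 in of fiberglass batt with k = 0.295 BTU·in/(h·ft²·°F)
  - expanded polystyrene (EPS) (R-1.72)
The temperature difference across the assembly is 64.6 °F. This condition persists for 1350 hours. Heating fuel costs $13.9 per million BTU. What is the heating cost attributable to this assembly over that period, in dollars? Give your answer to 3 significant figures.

0.737 × 0.91 = 0.6707
8.9/0.295 = 30.17
R_total = 0.6707 + 30.17 + 1.72 = 32.56 ft²·°F·h/BTU
Q = 252 × 64.6 / 32.56 = 500 BTU/h
E = 500 × 1350 = 675000 BTU
Cost = 675000/10⁶ × 13.9 = $9.382

9.38 dollars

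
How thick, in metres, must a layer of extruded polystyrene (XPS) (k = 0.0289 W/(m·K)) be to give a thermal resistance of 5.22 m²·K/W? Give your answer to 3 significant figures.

L = R·k = 5.22 × 0.0289 = 0.1509 m

0.151 m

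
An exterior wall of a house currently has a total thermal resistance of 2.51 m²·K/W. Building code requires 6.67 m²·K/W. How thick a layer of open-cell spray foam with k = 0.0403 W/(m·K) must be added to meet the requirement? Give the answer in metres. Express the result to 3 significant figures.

ΔR = 6.67 − 2.51 = 4.16 m²·K/W
L = ΔR × k = 4.16 × 0.0403 = 0.1676 m

0.168 m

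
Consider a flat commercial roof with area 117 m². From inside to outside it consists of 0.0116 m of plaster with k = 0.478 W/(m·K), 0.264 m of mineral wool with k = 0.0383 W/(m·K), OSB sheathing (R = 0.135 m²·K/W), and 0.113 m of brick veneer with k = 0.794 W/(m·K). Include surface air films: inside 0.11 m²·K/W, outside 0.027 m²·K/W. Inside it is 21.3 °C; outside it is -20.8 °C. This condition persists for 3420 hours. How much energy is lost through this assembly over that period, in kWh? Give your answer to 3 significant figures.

2300 kWh

0.0116/0.478 = 0.02427
0.264/0.0383 = 6.893
0.113/0.794 = 0.1423
R_total = 0.11 + 0.02427 + 6.893 + 0.135 + 0.1423 + 0.027 = 7.332 m²·K/W
Q = 117 × (21.3 − (-20.8)) / 7.332 = 671.9 W
E = 671.9 W × 3420 h / 1000 = 2298 kWh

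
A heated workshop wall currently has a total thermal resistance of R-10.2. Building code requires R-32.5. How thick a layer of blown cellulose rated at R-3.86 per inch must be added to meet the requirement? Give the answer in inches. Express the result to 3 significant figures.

ΔR = 32.5 − 10.2 = 22.3 ft²·°F·h/BTU
L = ΔR / (R/in) = 22.3/3.86 = 5.777 in

5.78 in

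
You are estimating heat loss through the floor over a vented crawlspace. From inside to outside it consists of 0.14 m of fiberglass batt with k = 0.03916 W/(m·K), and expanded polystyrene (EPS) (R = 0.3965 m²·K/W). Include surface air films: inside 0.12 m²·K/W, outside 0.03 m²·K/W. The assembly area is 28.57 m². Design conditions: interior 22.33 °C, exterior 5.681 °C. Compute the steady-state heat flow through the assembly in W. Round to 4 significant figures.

115.4 W

0.14/0.03916 = 3.5751
R_total = 0.12 + 3.5751 + 0.3965 + 0.03 = 4.1216 m²·K/W
Q = A·ΔT/R = 28.57 × (22.33 − 5.681) / 4.1216 = 115.41 W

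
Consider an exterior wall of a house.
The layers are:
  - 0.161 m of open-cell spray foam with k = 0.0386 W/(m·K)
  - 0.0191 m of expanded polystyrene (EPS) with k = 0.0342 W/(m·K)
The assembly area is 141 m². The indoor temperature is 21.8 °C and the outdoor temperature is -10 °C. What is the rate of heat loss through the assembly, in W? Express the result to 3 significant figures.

0.161/0.0386 = 4.171
0.0191/0.0342 = 0.5585
R_total = 4.171 + 0.5585 = 4.729 m²·K/W
Q = A·ΔT/R = 141 × (21.8 − (-10)) / 4.729 = 948.1 W

948 W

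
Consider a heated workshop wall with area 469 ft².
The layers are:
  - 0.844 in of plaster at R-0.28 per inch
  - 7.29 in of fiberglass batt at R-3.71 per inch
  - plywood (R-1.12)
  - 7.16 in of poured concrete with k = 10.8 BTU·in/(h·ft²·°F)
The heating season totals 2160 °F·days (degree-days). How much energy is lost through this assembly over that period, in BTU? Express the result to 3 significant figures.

0.844 × 0.28 = 0.2363
7.29 × 3.71 = 27.05
7.16/10.8 = 0.663
R_total = 0.2363 + 27.05 + 1.12 + 0.663 = 29.07 ft²·°F·h/BTU
E = A × HDD × 24 / R = 469 × 2160 × 24 / 29.07 = 836500 BTU

836000 BTU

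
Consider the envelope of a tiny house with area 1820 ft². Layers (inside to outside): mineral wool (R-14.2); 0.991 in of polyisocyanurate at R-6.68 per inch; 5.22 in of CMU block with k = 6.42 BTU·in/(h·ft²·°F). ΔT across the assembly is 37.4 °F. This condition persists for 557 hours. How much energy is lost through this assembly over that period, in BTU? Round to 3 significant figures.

1750000 BTU

0.991 × 6.68 = 6.62
5.22/6.42 = 0.8131
R_total = 14.2 + 6.62 + 0.8131 = 21.63 ft²·°F·h/BTU
Q = 1820 × 37.4 / 21.63 = 3146 BTU/h
E = 3146 × 557 = 1753000 BTU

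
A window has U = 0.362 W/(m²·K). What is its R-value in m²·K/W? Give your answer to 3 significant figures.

R = 1/U = 1/0.362 = 2.762

2.76 m²·K/W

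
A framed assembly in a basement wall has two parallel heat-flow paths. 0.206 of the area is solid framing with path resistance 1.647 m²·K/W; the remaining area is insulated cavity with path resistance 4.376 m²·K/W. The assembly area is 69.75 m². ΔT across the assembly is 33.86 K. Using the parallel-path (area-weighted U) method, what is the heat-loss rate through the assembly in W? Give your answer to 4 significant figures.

723.9 W

U_eff = 0.794/4.376 + 0.206/1.647 = 0.18144 + 0.12508 = 0.30652
R_eff = 1/U_eff = 3.2624 m²·K/W
Q = 69.75 × 33.86 / 3.2624 = 723.92 W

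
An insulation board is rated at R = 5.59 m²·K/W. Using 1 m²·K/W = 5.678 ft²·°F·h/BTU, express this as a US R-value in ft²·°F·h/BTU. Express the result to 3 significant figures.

31.7 ft²·°F·h/BTU

R_US = 5.59 × 5.678 = 31.74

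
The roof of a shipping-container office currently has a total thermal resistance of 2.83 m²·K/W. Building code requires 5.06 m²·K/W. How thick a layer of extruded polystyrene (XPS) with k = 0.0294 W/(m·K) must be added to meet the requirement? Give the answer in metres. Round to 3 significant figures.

0.0656 m

ΔR = 5.06 − 2.83 = 2.23 m²·K/W
L = ΔR × k = 2.23 × 0.0294 = 0.06556 m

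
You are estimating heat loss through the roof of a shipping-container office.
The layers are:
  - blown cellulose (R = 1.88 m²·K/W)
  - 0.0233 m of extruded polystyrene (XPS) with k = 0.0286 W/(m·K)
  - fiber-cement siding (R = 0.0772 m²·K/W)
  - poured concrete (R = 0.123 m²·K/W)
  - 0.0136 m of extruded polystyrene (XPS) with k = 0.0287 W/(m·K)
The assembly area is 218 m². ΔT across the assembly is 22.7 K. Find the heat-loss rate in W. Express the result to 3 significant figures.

0.0233/0.0286 = 0.8147
0.0136/0.0287 = 0.4739
R_total = 1.88 + 0.8147 + 0.0772 + 0.123 + 0.4739 = 3.369 m²·K/W
Q = A·ΔT/R = 218 × 22.7 / 3.369 = 1469 W

1470 W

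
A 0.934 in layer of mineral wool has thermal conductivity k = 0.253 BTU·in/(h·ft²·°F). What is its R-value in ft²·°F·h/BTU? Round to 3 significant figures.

3.69 ft²·°F·h/BTU

R = L/k = 0.934/0.253 = 3.692 ft²·°F·h/BTU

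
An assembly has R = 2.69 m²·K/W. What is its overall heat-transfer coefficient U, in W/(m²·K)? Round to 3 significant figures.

0.372 W/(m²·K)

U = 1/R = 1/2.69 = 0.3717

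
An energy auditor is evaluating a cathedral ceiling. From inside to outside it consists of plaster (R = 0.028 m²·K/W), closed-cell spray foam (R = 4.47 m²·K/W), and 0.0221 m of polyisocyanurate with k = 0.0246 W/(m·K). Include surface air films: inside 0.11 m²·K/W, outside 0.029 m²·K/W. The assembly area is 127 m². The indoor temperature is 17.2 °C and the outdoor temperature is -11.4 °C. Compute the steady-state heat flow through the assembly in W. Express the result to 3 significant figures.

0.0221/0.0246 = 0.8984
R_total = 0.11 + 0.028 + 4.47 + 0.8984 + 0.029 = 5.535 m²·K/W
Q = A·ΔT/R = 127 × (17.2 − (-11.4)) / 5.535 = 656.2 W

656 W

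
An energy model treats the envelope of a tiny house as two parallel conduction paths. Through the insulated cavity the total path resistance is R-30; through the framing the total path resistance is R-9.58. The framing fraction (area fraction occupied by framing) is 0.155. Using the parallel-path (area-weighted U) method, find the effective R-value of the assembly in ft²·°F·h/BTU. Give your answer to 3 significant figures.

22.5 ft²·°F·h/BTU

U_eff = 0.845/30 + 0.155/9.58 = 0.02817 + 0.01618 = 0.04435
R_eff = 1/U_eff = 22.55 ft²·°F·h/BTU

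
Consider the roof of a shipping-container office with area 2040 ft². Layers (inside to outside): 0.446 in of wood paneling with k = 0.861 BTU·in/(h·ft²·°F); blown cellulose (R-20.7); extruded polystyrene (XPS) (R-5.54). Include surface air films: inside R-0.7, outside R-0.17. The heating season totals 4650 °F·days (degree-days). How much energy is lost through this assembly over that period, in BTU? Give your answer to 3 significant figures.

8240000 BTU

0.446/0.861 = 0.518
R_total = 0.7 + 0.518 + 20.7 + 5.54 + 0.17 = 27.63 ft²·°F·h/BTU
E = A × HDD × 24 / R = 2040 × 4650 × 24 / 27.63 = 8240000 BTU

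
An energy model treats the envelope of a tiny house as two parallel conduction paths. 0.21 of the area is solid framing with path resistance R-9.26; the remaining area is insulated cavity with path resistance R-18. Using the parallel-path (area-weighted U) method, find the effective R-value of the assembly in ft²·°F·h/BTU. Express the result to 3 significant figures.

U_eff = 0.79/18 + 0.21/9.26 = 0.04389 + 0.02268 = 0.06657
R_eff = 1/U_eff = 15.02 ft²·°F·h/BTU

15.0 ft²·°F·h/BTU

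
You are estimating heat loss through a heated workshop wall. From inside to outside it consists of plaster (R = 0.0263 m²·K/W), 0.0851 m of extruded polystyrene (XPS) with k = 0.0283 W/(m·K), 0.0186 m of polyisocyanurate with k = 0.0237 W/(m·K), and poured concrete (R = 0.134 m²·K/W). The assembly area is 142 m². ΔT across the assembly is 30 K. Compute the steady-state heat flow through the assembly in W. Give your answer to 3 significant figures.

0.0851/0.0283 = 3.007
0.0186/0.0237 = 0.7848
R_total = 0.0263 + 3.007 + 0.7848 + 0.134 = 3.952 m²·K/W
Q = A·ΔT/R = 142 × 30 / 3.952 = 1078 W

1080 W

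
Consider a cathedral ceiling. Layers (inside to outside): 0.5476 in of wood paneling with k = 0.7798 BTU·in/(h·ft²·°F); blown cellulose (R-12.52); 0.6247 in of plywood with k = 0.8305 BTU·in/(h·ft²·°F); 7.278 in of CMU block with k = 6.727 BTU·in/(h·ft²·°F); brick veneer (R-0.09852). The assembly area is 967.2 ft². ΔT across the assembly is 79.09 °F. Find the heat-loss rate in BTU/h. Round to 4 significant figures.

5048 BTU/h

0.5476/0.7798 = 0.70223
0.6247/0.8305 = 0.7522
7.278/6.727 = 1.0819
R_total = 0.70223 + 12.52 + 0.7522 + 1.0819 + 0.09852 = 15.155 ft²·°F·h/BTU
Q = A·ΔT/R = 967.2 × 79.09 / 15.155 = 5047.6 BTU/h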